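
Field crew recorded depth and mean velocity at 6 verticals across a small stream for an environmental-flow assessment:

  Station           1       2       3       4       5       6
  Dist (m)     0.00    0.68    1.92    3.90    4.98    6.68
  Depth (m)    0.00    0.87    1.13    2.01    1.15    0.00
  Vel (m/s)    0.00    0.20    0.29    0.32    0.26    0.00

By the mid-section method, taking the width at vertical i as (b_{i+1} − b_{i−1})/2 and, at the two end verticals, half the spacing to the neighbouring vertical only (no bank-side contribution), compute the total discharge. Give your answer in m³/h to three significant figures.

w_2 = (1.92 − 0.00)/2 = 0.96 m; q_2 = 0.20 × 0.87 × 0.96 = 0.1670 m³/s
w_3 = (3.90 − 0.68)/2 = 1.61 m; q_3 = 0.29 × 1.13 × 1.61 = 0.5276 m³/s
w_4 = (4.98 − 1.92)/2 = 1.53 m; q_4 = 0.32 × 2.01 × 1.53 = 0.9841 m³/s
w_5 = (6.68 − 3.90)/2 = 1.39 m; q_5 = 0.26 × 1.15 × 1.39 = 0.4156 m³/s
Stations 1, 6 contribute zero (depth or velocity is 0).
Q = Σ qᵢ = 2.094 m³/s
= 2.094 × 3600 = 7540 m³/h

7540 m³/h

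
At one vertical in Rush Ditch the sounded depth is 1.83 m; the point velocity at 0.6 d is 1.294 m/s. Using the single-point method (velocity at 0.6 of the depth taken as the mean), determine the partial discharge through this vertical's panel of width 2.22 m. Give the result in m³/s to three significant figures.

v̄ = v₀.₆ = 1.294 m/s
q = v̄ × d × w = 1.294 × 1.83 × 2.22 = 5.257 m³/s

5.26 m³/s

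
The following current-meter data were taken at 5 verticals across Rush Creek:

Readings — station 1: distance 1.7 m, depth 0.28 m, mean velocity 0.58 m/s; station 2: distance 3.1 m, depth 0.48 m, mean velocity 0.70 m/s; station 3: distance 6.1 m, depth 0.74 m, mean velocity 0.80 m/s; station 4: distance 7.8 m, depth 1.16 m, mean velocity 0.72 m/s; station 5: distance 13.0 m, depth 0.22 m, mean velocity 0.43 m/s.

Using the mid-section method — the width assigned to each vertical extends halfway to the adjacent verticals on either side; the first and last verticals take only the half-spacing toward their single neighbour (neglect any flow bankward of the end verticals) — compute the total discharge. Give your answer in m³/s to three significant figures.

w_1 = (3.1 − 1.7)/2 = 0.7 m; q_1 = 0.58 × 0.28 × 0.7 = 0.1137 m³/s
w_2 = (6.1 − 1.7)/2 = 2.2 m; q_2 = 0.70 × 0.48 × 2.2 = 0.7392 m³/s
w_3 = (7.8 − 3.1)/2 = 2.35 m; q_3 = 0.80 × 0.74 × 2.35 = 1.391 m³/s
w_4 = (13.0 − 6.1)/2 = 3.45 m; q_4 = 0.72 × 1.16 × 3.45 = 2.881 m³/s
w_5 = (13.0 − 7.8)/2 = 2.6 m; q_5 = 0.43 × 0.22 × 2.6 = 0.2460 m³/s
Q = Σ qᵢ = 5.371 m³/s

5.37 m³/s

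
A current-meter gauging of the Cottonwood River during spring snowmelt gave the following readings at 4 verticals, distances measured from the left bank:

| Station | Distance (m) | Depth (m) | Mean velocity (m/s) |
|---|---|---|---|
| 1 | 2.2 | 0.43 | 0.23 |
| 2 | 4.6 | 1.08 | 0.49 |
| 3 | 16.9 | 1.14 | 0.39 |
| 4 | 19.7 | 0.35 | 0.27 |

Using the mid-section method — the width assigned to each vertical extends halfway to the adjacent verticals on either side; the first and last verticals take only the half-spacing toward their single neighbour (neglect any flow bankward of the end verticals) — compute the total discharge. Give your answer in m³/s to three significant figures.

w_1 = (4.6 − 2.2)/2 = 1.2 m; q_1 = 0.23 × 0.43 × 1.2 = 0.1187 m³/s
w_2 = (16.9 − 2.2)/2 = 7.35 m; q_2 = 0.49 × 1.08 × 7.35 = 3.890 m³/s
w_3 = (19.7 − 4.6)/2 = 7.55 m; q_3 = 0.39 × 1.14 × 7.55 = 3.357 m³/s
w_4 = (19.7 − 16.9)/2 = 1.4 m; q_4 = 0.27 × 0.35 × 1.4 = 0.1323 m³/s
Q = Σ qᵢ = 7.497 m³/s

7.50 m³/s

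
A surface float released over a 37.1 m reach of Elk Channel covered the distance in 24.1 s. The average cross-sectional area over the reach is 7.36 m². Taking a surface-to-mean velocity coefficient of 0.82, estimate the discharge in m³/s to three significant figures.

9.29 m³/s

v_surface = L / t̄ = 37.1 / 24.1 = 1.539 m/s
v_mean = 0.82 × 1.539 = 1.262 m/s
Q = A × v_mean = 7.36 × 1.262 = 9.291 m³/s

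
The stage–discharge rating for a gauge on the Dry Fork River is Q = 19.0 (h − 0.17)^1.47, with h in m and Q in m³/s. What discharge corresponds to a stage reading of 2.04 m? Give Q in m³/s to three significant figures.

47.7 m³/s

Q = 19.0 × (2.04 − 0.17)^1.47 = 19.0 × 1.87^1.47 = 47.68 m³/s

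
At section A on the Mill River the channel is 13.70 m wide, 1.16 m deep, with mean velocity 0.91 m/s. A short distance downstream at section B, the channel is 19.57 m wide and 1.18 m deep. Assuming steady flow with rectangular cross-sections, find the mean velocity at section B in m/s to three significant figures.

Q = A₁V₁ = (13.70×1.16) × 0.91 = 14.46 m³/s
A₂ = 19.57 × 1.18 = 23.09 m²
V₂ = Q/A₂ = 14.46/23.09 = 0.6262 m/s

0.626 m/s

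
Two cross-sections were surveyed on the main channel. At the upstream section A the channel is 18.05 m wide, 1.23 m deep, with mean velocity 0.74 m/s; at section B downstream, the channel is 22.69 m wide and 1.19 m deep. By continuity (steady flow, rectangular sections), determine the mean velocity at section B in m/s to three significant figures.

0.608 m/s

Q = A₁V₁ = (18.05×1.23) × 0.74 = 16.43 m³/s
A₂ = 22.69 × 1.19 = 27.00 m²
V₂ = Q/A₂ = 16.43/27.00 = 0.6085 m/s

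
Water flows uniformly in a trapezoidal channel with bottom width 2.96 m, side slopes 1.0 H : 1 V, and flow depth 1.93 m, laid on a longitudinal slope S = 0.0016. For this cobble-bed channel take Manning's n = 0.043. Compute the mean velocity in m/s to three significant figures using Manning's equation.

1.00 m/s

A = (b + z·y)·y = (2.96 + 1.0×1.93)×1.93 = 9.438 m²
P = b + 2y√(1+z²) = 2.96 + 2×1.93×√(1+1.0²) = 8.419 m
R = A/P = 9.438/8.419 = 1.121 m
Q = (1/n)·A·R^(2/3)·S^(1/2) = (1/0.043) × 9.438 × 1.121^(2/3) × 0.0016^(1/2) = 9.474 m³/s
V = Q/A = 9.474/9.438 = 1.004 m/s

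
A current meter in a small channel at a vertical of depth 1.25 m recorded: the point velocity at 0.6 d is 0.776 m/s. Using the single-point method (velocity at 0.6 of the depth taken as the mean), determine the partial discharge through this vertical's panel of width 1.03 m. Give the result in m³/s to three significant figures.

v̄ = v₀.₆ = 0.776 m/s
q = v̄ × d × w = 0.7760 × 1.25 × 1.03 = 0.9991 m³/s

0.999 m³/s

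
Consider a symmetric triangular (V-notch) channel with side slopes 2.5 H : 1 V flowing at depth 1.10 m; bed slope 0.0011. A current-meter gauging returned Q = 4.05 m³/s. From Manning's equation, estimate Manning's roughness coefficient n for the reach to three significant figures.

A = z·y² = 2.5×1.10² = 3.025 m²
P = 2y√(1+z²) = 2×1.10×√(1+2.5²) = 5.924 m
R = A/P = 3.025/5.924 = 0.5107 m
n = (1/Q)·A·R^(2/3)·S^(1/2) = (1/4.05) × 3.025 × 0.6389 × 0.03317 = 0.01583

0.0158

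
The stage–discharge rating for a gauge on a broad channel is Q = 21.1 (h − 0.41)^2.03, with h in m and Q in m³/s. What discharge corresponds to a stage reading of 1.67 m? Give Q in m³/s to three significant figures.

Q = 21.1 × (1.67 − 0.41)^2.03 = 21.1 × 1.26^2.03 = 33.73 m³/s

33.7 m³/s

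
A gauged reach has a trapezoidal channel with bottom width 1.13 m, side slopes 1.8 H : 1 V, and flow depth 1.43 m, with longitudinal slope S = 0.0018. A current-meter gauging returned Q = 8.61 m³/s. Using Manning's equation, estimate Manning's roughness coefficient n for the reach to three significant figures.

0.0216

A = (b + z·y)·y = (1.13 + 1.8×1.43)×1.43 = 5.297 m²
P = b + 2y√(1+z²) = 1.13 + 2×1.43×√(1+1.8²) = 7.019 m
R = A/P = 5.297/7.019 = 0.7546 m
n = (1/Q)·A·R^(2/3)·S^(1/2) = (1/8.61) × 5.297 × 0.8289 × 0.04243 = 0.02163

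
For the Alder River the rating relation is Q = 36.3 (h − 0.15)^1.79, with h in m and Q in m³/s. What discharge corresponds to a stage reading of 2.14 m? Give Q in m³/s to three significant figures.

124 m³/s

Q = 36.3 × (2.14 − 0.15)^1.79 = 36.3 × 1.99^1.79 = 124.4 m³/s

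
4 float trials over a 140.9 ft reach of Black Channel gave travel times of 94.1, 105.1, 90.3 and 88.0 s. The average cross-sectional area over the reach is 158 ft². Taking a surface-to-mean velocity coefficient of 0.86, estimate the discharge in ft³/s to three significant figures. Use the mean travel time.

t̄ = (94.1 + 105.1 + 90.3 + 88.0) / 4 = 94.375 s
v_surface = L / t̄ = 140.9 / 94.375 = 1.493 ft/s
v_mean = 0.86 × 1.493 = 1.284 ft/s
Q = A × v_mean = 158 × 1.284 = 202.9 ft³/s

203 ft³/s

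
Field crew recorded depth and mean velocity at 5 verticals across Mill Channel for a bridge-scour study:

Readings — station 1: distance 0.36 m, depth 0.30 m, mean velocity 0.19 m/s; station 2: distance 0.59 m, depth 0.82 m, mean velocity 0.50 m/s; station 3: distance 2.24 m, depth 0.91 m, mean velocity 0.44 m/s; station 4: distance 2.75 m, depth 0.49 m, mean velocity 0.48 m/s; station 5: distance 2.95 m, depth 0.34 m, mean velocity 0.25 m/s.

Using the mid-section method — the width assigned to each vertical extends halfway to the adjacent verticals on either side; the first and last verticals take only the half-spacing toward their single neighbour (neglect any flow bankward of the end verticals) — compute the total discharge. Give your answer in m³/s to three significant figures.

w_1 = (0.59 − 0.36)/2 = 0.115 m; q_1 = 0.19 × 0.30 × 0.115 = 0.006555 m³/s
w_2 = (2.24 − 0.36)/2 = 0.94 m; q_2 = 0.50 × 0.82 × 0.94 = 0.3854 m³/s
w_3 = (2.75 − 0.59)/2 = 1.08 m; q_3 = 0.44 × 0.91 × 1.08 = 0.4324 m³/s
w_4 = (2.95 − 2.24)/2 = 0.355 m; q_4 = 0.48 × 0.49 × 0.355 = 0.08350 m³/s
w_5 = (2.95 − 2.75)/2 = 0.1 m; q_5 = 0.25 × 0.34 × 0.1 = 0.008500 m³/s
Q = Σ qᵢ = 0.9164 m³/s

0.916 m³/s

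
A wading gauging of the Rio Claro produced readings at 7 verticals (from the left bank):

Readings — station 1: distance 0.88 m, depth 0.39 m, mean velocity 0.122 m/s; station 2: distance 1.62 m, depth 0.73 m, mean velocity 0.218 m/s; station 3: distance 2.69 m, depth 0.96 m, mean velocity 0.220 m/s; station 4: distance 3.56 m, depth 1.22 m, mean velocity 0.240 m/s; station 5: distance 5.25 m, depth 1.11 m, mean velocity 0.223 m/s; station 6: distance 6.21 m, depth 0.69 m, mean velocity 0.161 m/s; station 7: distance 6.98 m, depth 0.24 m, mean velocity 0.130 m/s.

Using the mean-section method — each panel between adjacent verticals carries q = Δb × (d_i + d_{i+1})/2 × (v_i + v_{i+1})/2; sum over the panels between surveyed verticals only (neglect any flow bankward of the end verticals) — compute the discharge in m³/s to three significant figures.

1.16 m³/s

Panel 1-2: Δb = 0.74 m, d̄ = (0.39+0.73)/2 = 0.56, v̄ = (0.122+0.218)/2 = 0.17 → q = 0.74×0.56×0.17 = 0.07045 m³/s
Panel 2-3: Δb = 1.07 m, d̄ = (0.73+0.96)/2 = 0.845, v̄ = (0.218+0.220)/2 = 0.219 → q = 1.07×0.845×0.219 = 0.1980 m³/s
Panel 3-4: Δb = 0.87 m, d̄ = (0.96+1.22)/2 = 1.09, v̄ = (0.220+0.240)/2 = 0.23 → q = 0.87×1.09×0.23 = 0.2181 m³/s
Panel 4-5: Δb = 1.69 m, d̄ = (1.22+1.11)/2 = 1.165, v̄ = (0.240+0.223)/2 = 0.2315 → q = 1.69×1.165×0.2315 = 0.4558 m³/s
Panel 5-6: Δb = 0.96 m, d̄ = (1.11+0.69)/2 = 0.9, v̄ = (0.223+0.161)/2 = 0.192 → q = 0.96×0.9×0.192 = 0.1659 m³/s
Panel 6-7: Δb = 0.77 m, d̄ = (0.69+0.24)/2 = 0.465, v̄ = (0.161+0.130)/2 = 0.1455 → q = 0.77×0.465×0.1455 = 0.05210 m³/s
Q = Σ q = 1.160 m³/s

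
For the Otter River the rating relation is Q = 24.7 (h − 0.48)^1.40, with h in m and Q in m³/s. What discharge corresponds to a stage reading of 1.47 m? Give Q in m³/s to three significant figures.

Q = 24.7 × (1.47 − 0.48)^1.40 = 24.7 × 0.99^1.40 = 24.35 m³/s

24.4 m³/s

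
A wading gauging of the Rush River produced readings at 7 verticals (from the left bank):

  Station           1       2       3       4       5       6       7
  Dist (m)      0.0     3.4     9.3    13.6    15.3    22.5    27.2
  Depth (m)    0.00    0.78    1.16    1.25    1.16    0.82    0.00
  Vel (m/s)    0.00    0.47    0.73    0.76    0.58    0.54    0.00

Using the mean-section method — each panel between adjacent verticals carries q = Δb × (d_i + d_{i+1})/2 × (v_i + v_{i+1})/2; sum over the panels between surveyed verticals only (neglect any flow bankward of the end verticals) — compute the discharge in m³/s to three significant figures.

13.5 m³/s

Panel 1-2: Δb = 3.4 m, d̄ = (0.00+0.78)/2 = 0.39, v̄ = (0.00+0.47)/2 = 0.235 → q = 3.4×0.39×0.235 = 0.3116 m³/s
Panel 2-3: Δb = 5.9 m, d̄ = (0.78+1.16)/2 = 0.97, v̄ = (0.47+0.73)/2 = 0.6 → q = 5.9×0.97×0.6 = 3.434 m³/s
Panel 3-4: Δb = 4.3 m, d̄ = (1.16+1.25)/2 = 1.205, v̄ = (0.73+0.76)/2 = 0.745 → q = 4.3×1.205×0.745 = 3.860 m³/s
Panel 4-5: Δb = 1.7 m, d̄ = (1.25+1.16)/2 = 1.205, v̄ = (0.76+0.58)/2 = 0.67 → q = 1.7×1.205×0.67 = 1.372 m³/s
Panel 5-6: Δb = 7.2 m, d̄ = (1.16+0.82)/2 = 0.99, v̄ = (0.58+0.54)/2 = 0.56 → q = 7.2×0.99×0.56 = 3.992 m³/s
Panel 6-7: Δb = 4.7 m, d̄ = (0.82+0.00)/2 = 0.41, v̄ = (0.54+0.00)/2 = 0.27 → q = 4.7×0.41×0.27 = 0.5203 m³/s
Q = Σ q = 13.49 m³/s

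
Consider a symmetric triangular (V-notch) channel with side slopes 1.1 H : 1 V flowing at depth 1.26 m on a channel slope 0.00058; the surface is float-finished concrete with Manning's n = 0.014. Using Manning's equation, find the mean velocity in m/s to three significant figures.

A = z·y² = 1.1×1.26² = 1.746 m²
P = 2y√(1+z²) = 2×1.26×√(1+1.1²) = 3.746 m
R = A/P = 1.746/3.746 = 0.4662 m
Q = (1/n)·A·R^(2/3)·S^(1/2) = (1/0.014) × 1.746 × 0.4662^(2/3) × 0.00058^(1/2) = 1.806 m³/s
V = Q/A = 1.806/1.746 = 1.034 m/s

1.03 m/s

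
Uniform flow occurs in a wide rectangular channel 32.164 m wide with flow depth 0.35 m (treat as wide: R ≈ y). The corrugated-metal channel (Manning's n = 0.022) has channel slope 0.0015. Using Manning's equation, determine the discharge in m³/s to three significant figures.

9.84 m³/s

A = b·y = 32.164 × 0.35 = 11.26 m²
Wide channel: R ≈ y = 0.35 m
Q = (1/n)·A·R^(2/3)·S^(1/2) = (1/0.022) × 11.26 × 0.3500^(2/3) × 0.0015^(1/2) = 9.843 m³/s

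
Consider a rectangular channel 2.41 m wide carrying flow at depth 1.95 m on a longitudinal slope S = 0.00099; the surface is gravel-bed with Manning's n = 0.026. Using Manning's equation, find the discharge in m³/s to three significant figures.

4.67 m³/s

A = b·y = 2.41 × 1.95 = 4.700 m²
P = b + 2y = 2.41 + 2×1.95 = 6.310 m
R = A/P = 4.700/6.310 = 0.7448 m
Q = (1/n)·A·R^(2/3)·S^(1/2) = (1/0.026) × 4.700 × 0.7448^(2/3) × 0.00099^(1/2) = 4.673 m³/s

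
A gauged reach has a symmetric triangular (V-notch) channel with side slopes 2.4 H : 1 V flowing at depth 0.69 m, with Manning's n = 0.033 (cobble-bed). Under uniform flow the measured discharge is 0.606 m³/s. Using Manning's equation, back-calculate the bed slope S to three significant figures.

A = z·y² = 2.4×0.69² = 1.143 m²
P = 2y√(1+z²) = 2×0.69×√(1+2.4²) = 3.588 m
R = A/P = 1.143/3.588 = 0.3185 m
S = (Q·n / (1·A·R^(2/3)))² = (0.606×0.033 / (1×1.143×0.4663))² = 0.001408

0.00141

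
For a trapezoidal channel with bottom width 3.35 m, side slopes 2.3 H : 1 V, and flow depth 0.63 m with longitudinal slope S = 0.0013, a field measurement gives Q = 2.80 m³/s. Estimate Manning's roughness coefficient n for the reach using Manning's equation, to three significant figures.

A = (b + z·y)·y = (3.35 + 2.3×0.63)×0.63 = 3.023 m²
P = b + 2y√(1+z²) = 3.35 + 2×0.63×√(1+2.3²) = 6.510 m
R = A/P = 3.023/6.510 = 0.4644 m
n = (1/Q)·A·R^(2/3)·S^(1/2) = (1/2.80) × 3.023 × 0.5997 × 0.03606 = 0.02335

0.0233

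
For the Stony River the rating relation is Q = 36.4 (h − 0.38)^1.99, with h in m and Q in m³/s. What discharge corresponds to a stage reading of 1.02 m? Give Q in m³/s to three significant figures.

Q = 36.4 × (1.02 − 0.38)^1.99 = 36.4 × 0.64^1.99 = 14.98 m³/s

15.0 m³/s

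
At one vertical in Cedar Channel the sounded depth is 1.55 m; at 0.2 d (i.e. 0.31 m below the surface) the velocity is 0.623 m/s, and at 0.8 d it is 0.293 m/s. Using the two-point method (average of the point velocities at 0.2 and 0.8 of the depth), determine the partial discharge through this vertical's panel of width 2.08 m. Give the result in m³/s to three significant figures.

v̄ = (0.623 + 0.293) / 2 = 0.4580 m/s
q = v̄ × d × w = 0.4580 × 1.55 × 2.08 = 1.477 m³/s

1.48 m³/s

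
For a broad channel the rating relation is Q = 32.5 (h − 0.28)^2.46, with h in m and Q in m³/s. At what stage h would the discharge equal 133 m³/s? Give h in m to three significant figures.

2.05 m

h − h₀ = (Q/C)^(1/b) = (133/32.5)^(1/2.46) = 1.773 m
h = 0.28 + 1.773 = 2.053 m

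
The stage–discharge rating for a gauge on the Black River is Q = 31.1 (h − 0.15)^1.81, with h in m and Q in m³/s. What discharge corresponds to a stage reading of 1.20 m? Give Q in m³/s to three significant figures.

Q = 31.1 × (1.20 − 0.15)^1.81 = 31.1 × 1.05^1.81 = 33.97 m³/s

34.0 m³/s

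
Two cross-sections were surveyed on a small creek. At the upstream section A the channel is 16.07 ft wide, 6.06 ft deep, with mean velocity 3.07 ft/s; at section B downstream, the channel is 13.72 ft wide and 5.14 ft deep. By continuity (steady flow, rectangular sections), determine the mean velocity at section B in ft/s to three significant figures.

Q = A₁V₁ = (16.07×6.06) × 3.07 = 299.0 ft³/s
A₂ = 13.72 × 5.14 = 70.52 ft²
V₂ = Q/A₂ = 299.0/70.52 = 4.239 ft/s

4.24 ft/s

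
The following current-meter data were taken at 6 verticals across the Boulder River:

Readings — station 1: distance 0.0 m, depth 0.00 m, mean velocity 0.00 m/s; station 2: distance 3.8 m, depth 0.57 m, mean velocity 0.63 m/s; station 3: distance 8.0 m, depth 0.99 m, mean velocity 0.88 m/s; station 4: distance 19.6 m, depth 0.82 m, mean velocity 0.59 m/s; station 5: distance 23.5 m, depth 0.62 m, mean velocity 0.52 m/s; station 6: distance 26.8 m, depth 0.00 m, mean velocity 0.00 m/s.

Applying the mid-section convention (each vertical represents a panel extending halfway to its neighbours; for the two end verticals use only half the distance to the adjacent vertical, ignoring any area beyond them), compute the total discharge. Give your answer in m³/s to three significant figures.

13.2 m³/s

w_2 = (8.0 − 0.0)/2 = 4 m; q_2 = 0.63 × 0.57 × 4 = 1.436 m³/s
w_3 = (19.6 − 3.8)/2 = 7.9 m; q_3 = 0.88 × 0.99 × 7.9 = 6.882 m³/s
w_4 = (23.5 − 8.0)/2 = 7.75 m; q_4 = 0.59 × 0.82 × 7.75 = 3.749 m³/s
w_5 = (26.8 − 19.6)/2 = 3.6 m; q_5 = 0.52 × 0.62 × 3.6 = 1.161 m³/s
Stations 1, 6 contribute zero (depth or velocity is 0).
Q = Σ qᵢ = 13.23 m³/s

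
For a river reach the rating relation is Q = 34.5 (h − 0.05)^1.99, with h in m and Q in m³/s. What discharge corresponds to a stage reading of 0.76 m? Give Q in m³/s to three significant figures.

Q = 34.5 × (0.76 − 0.05)^1.99 = 34.5 × 0.71^1.99 = 17.45 m³/s

17.5 m³/s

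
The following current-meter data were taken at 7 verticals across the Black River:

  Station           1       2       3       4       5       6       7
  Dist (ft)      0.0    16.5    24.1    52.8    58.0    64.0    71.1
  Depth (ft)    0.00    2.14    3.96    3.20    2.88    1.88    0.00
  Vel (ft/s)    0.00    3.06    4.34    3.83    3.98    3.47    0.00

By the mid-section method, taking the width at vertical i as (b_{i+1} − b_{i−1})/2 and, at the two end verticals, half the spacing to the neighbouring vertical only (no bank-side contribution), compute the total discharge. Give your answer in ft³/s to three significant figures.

705 ft³/s

w_2 = (24.1 − 0.0)/2 = 12.05 ft; q_2 = 3.06 × 2.14 × 12.05 = 78.91 ft³/s
w_3 = (52.8 − 16.5)/2 = 18.15 ft; q_3 = 4.34 × 3.96 × 18.15 = 311.9 ft³/s
w_4 = (58.0 − 24.1)/2 = 16.95 ft; q_4 = 3.83 × 3.20 × 16.95 = 207.7 ft³/s
w_5 = (64.0 − 52.8)/2 = 5.6 ft; q_5 = 3.98 × 2.88 × 5.6 = 64.19 ft³/s
w_6 = (71.1 − 58.0)/2 = 6.55 ft; q_6 = 3.47 × 1.88 × 6.55 = 42.73 ft³/s
Stations 1, 7 contribute zero (depth or velocity is 0).
Q = Σ qᵢ = 705.5 ft³/s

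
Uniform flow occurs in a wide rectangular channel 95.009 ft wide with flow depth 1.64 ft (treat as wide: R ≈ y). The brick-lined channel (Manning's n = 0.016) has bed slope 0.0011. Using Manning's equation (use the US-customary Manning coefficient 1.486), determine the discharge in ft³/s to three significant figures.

A = b·y = 95.009 × 1.64 = 155.8 ft²
Wide channel: R ≈ y = 1.64 ft
Q = (1.486/n)·A·R^(2/3)·S^(1/2) = (1.486/0.016) × 155.8 × 1.640^(2/3) × 0.0011^(1/2) = 667.5 ft³/s

667 ft³/s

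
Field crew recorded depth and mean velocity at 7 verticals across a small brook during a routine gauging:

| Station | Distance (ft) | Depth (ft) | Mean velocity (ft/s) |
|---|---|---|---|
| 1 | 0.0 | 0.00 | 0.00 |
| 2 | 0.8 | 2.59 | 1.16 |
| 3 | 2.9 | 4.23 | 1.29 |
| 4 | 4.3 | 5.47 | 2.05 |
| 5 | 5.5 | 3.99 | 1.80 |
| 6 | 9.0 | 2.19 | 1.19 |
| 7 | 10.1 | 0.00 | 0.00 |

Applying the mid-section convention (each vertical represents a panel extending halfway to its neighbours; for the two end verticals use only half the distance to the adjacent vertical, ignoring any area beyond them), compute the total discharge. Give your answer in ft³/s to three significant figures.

w_2 = (2.9 − 0.0)/2 = 1.45 ft; q_2 = 1.16 × 2.59 × 1.45 = 4.356 ft³/s
w_3 = (4.3 − 0.8)/2 = 1.75 ft; q_3 = 1.29 × 4.23 × 1.75 = 9.549 ft³/s
w_4 = (5.5 − 2.9)/2 = 1.3 ft; q_4 = 2.05 × 5.47 × 1.3 = 14.58 ft³/s
w_5 = (9.0 − 4.3)/2 = 2.35 ft; q_5 = 1.80 × 3.99 × 2.35 = 16.88 ft³/s
w_6 = (10.1 − 5.5)/2 = 2.3 ft; q_6 = 1.19 × 2.19 × 2.3 = 5.994 ft³/s
Stations 1, 7 contribute zero (depth or velocity is 0).
Q = Σ qᵢ = 51.35 ft³/s

51.4 ft³/s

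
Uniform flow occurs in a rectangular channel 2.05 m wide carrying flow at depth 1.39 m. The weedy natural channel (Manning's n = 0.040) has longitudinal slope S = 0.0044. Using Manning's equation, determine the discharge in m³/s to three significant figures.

A = b·y = 2.05 × 1.39 = 2.850 m²
P = b + 2y = 2.05 + 2×1.39 = 4.830 m
R = A/P = 2.850/4.830 = 0.5900 m
Q = (1/n)·A·R^(2/3)·S^(1/2) = (1/0.040) × 2.850 × 0.5900^(2/3) × 0.0044^(1/2) = 3.324 m³/s

3.32 m³/s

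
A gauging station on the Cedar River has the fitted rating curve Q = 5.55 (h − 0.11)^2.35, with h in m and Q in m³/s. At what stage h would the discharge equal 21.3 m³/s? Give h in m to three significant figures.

1.88 m

h − h₀ = (Q/C)^(1/b) = (21.3/5.55)^(1/2.35) = 1.772 m
h = 0.11 + 1.772 = 1.882 m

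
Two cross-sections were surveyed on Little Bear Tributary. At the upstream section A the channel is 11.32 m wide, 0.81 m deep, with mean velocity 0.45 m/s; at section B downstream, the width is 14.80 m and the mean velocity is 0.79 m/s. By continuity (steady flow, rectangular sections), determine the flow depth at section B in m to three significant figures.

0.353 m

Q = A₁V₁ = (11.32×0.81) × 0.45 = 4.126 m³/s
d₂ = Q/(b₂ V₂) = 4.126/(14.80×0.79) = 0.3529 m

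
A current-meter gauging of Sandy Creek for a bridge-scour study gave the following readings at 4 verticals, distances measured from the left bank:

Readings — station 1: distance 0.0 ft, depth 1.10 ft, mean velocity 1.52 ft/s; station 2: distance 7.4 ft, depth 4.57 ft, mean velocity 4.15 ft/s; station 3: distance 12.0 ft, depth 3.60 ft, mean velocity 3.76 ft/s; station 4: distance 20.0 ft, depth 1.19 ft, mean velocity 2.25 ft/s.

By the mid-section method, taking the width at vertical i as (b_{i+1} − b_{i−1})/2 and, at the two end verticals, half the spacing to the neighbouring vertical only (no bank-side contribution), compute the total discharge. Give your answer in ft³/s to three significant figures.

w_1 = (7.4 − 0.0)/2 = 3.7 ft; q_1 = 1.52 × 1.10 × 3.7 = 6.186 ft³/s
w_2 = (12.0 − 0.0)/2 = 6 ft; q_2 = 4.15 × 4.57 × 6 = 113.8 ft³/s
w_3 = (20.0 − 7.4)/2 = 6.3 ft; q_3 = 3.76 × 3.60 × 6.3 = 85.28 ft³/s
w_4 = (20.0 − 12.0)/2 = 4 ft; q_4 = 2.25 × 1.19 × 4 = 10.71 ft³/s
Q = Σ qᵢ = 216.0 ft³/s

216 ft³/s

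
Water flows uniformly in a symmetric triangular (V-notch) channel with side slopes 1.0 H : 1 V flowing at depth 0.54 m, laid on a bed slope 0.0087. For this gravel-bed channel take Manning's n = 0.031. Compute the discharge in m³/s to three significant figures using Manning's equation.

A = z·y² = 1.0×0.54² = 0.2916 m²
P = 2y√(1+z²) = 2×0.54×√(1+1.0²) = 1.527 m
R = A/P = 0.2916/1.527 = 0.1909 m
Q = (1/n)·A·R^(2/3)·S^(1/2) = (1/0.031) × 0.2916 × 0.1909^(2/3) × 0.0087^(1/2) = 0.2909 m³/s

0.291 m³/s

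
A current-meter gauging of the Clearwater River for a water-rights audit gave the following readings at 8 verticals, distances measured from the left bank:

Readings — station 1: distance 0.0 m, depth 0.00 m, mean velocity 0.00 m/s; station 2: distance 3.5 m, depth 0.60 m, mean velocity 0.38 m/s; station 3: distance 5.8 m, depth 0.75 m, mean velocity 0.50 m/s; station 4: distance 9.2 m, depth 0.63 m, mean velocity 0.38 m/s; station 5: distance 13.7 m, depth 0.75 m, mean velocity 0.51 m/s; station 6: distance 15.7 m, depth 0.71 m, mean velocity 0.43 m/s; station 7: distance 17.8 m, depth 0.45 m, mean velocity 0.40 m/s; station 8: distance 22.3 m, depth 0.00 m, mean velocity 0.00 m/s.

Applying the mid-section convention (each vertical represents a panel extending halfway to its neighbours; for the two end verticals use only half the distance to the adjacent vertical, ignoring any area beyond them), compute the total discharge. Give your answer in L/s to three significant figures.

5140 L/s

w_2 = (5.8 − 0.0)/2 = 2.9 m; q_2 = 0.38 × 0.60 × 2.9 = 0.6612 m³/s
w_3 = (9.2 − 3.5)/2 = 2.85 m; q_3 = 0.50 × 0.75 × 2.85 = 1.069 m³/s
w_4 = (13.7 − 5.8)/2 = 3.95 m; q_4 = 0.38 × 0.63 × 3.95 = 0.9456 m³/s
w_5 = (15.7 − 9.2)/2 = 3.25 m; q_5 = 0.51 × 0.75 × 3.25 = 1.243 m³/s
w_6 = (17.8 − 13.7)/2 = 2.05 m; q_6 = 0.43 × 0.71 × 2.05 = 0.6259 m³/s
w_7 = (22.3 − 15.7)/2 = 3.3 m; q_7 = 0.40 × 0.45 × 3.3 = 0.5940 m³/s
Stations 1, 8 contribute zero (depth or velocity is 0).
Q = Σ qᵢ = 5.139 m³/s
= 5.139 × 1000 = 5139 L/s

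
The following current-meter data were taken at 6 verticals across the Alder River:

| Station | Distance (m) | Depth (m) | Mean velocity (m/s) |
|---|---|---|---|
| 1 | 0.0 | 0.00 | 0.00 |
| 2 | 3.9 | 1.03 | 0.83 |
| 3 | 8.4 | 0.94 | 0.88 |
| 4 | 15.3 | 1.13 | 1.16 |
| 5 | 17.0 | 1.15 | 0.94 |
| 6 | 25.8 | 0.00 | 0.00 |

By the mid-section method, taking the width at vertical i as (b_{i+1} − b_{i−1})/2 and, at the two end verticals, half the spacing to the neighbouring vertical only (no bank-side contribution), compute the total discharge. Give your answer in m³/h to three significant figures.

70600 m³/h

w_2 = (8.4 − 0.0)/2 = 4.2 m; q_2 = 0.83 × 1.03 × 4.2 = 3.591 m³/s
w_3 = (15.3 − 3.9)/2 = 5.7 m; q_3 = 0.88 × 0.94 × 5.7 = 4.715 m³/s
w_4 = (17.0 − 8.4)/2 = 4.3 m; q_4 = 1.16 × 1.13 × 4.3 = 5.636 m³/s
w_5 = (25.8 − 15.3)/2 = 5.25 m; q_5 = 0.94 × 1.15 × 5.25 = 5.675 m³/s
Stations 1, 6 contribute zero (depth or velocity is 0).
Q = Σ qᵢ = 19.62 m³/s
= 19.62 × 3600 = 70620 m³/h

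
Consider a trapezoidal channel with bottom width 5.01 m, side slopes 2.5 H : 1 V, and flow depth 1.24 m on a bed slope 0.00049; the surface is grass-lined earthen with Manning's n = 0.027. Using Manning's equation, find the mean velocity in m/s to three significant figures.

A = (b + z·y)·y = (5.01 + 2.5×1.24)×1.24 = 10.06 m²
P = b + 2y√(1+z²) = 5.01 + 2×1.24×√(1+2.5²) = 11.69 m
R = A/P = 10.06/11.69 = 0.8604 m
Q = (1/n)·A·R^(2/3)·S^(1/2) = (1/0.027) × 10.06 × 0.8604^(2/3) × 0.00049^(1/2) = 7.459 m³/s
V = Q/A = 7.459/10.06 = 0.7417 m/s

0.742 m/s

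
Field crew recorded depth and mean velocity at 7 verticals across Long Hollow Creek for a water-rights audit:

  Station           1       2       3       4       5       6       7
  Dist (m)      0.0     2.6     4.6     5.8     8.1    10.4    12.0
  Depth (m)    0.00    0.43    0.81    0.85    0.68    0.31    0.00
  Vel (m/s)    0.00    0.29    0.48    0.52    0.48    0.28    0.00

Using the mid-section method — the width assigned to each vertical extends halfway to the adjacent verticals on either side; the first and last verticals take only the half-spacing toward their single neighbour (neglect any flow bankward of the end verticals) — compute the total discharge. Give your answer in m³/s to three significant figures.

2.60 m³/s

w_2 = (4.6 − 0.0)/2 = 2.3 m; q_2 = 0.29 × 0.43 × 2.3 = 0.2868 m³/s
w_3 = (5.8 − 2.6)/2 = 1.6 m; q_3 = 0.48 × 0.81 × 1.6 = 0.6221 m³/s
w_4 = (8.1 − 4.6)/2 = 1.75 m; q_4 = 0.52 × 0.85 × 1.75 = 0.7735 m³/s
w_5 = (10.4 − 5.8)/2 = 2.3 m; q_5 = 0.48 × 0.68 × 2.3 = 0.7507 m³/s
w_6 = (12.0 − 8.1)/2 = 1.95 m; q_6 = 0.28 × 0.31 × 1.95 = 0.1693 m³/s
Stations 1, 7 contribute zero (depth or velocity is 0).
Q = Σ qᵢ = 2.602 m³/s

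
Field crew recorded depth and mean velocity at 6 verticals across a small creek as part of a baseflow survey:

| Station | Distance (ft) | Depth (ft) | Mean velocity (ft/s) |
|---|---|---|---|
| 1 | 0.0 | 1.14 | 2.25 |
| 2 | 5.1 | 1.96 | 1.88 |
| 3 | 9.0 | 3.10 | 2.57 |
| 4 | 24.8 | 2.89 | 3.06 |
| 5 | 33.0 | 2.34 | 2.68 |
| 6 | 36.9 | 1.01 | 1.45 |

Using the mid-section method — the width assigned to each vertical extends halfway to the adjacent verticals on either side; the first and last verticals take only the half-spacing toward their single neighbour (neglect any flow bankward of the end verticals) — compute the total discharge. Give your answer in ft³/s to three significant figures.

249 ft³/s

w_1 = (5.1 − 0.0)/2 = 2.55 ft; q_1 = 2.25 × 1.14 × 2.55 = 6.541 ft³/s
w_2 = (9.0 − 0.0)/2 = 4.5 ft; q_2 = 1.88 × 1.96 × 4.5 = 16.58 ft³/s
w_3 = (24.8 − 5.1)/2 = 9.85 ft; q_3 = 2.57 × 3.10 × 9.85 = 78.47 ft³/s
w_4 = (33.0 − 9.0)/2 = 12 ft; q_4 = 3.06 × 2.89 × 12 = 106.1 ft³/s
w_5 = (36.9 − 24.8)/2 = 6.05 ft; q_5 = 2.68 × 2.34 × 6.05 = 37.94 ft³/s
w_6 = (36.9 − 33.0)/2 = 1.95 ft; q_6 = 1.45 × 1.01 × 1.95 = 2.856 ft³/s
Q = Σ qᵢ = 248.5 ft³/s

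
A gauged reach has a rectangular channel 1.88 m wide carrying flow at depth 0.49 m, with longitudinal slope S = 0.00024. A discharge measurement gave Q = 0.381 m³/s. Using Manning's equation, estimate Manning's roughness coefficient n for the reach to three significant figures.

A = b·y = 1.88 × 0.49 = 0.9212 m²
P = b + 2y = 1.88 + 2×0.49 = 2.860 m
R = A/P = 0.9212/2.860 = 0.3221 m
n = (1/Q)·A·R^(2/3)·S^(1/2) = (1/0.381) × 0.9212 × 0.4699 × 0.01549 = 0.01760

0.0176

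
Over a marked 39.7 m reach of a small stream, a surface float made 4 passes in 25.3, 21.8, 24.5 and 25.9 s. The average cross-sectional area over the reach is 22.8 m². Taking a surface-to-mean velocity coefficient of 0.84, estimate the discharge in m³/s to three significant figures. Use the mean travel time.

31.2 m³/s

t̄ = (25.3 + 21.8 + 24.5 + 25.9) / 4 = 24.375 s
v_surface = L / t̄ = 39.7 / 24.375 = 1.629 m/s
v_mean = 0.84 × 1.629 = 1.368 m/s
Q = A × v_mean = 22.8 × 1.368 = 31.19 m³/s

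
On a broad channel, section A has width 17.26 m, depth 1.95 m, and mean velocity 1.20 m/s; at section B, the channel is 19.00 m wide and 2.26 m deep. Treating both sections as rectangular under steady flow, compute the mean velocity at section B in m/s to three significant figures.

0.941 m/s

Q = A₁V₁ = (17.26×1.95) × 1.20 = 40.39 m³/s
A₂ = 19.00 × 2.26 = 42.94 m²
V₂ = Q/A₂ = 40.39/42.94 = 0.9406 m/s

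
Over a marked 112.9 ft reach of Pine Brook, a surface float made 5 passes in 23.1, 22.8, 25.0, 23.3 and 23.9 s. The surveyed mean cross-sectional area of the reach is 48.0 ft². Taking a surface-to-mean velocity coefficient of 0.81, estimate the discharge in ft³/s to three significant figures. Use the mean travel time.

186 ft³/s

t̄ = (23.1 + 22.8 + 25.0 + 23.3 + 23.9) / 5 = 23.62 s
v_surface = L / t̄ = 112.9 / 23.62 = 4.780 ft/s
v_mean = 0.81 × 4.780 = 3.872 ft/s
Q = A × v_mean = 48.0 × 3.872 = 185.8 ft³/s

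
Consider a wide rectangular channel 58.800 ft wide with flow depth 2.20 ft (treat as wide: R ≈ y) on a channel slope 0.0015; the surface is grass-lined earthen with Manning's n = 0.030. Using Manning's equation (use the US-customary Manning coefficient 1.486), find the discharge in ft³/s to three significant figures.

420 ft³/s

A = b·y = 58.800 × 2.20 = 129.4 ft²
Wide channel: R ≈ y = 2.20 ft
Q = (1.486/n)·A·R^(2/3)·S^(1/2) = (1.486/0.030) × 129.4 × 2.200^(2/3) × 0.0015^(1/2) = 419.8 ft³/s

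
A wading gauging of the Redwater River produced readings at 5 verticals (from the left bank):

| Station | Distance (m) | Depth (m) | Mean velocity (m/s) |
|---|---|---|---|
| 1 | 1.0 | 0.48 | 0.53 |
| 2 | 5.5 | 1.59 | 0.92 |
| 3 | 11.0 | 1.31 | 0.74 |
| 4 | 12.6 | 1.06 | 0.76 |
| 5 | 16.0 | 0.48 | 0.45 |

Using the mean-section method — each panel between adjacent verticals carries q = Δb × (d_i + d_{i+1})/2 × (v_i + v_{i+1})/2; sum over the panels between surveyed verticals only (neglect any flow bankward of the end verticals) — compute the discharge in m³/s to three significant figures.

13.0 m³/s

Panel 1-2: Δb = 4.5 m, d̄ = (0.48+1.59)/2 = 1.035, v̄ = (0.53+0.92)/2 = 0.725 → q = 4.5×1.035×0.725 = 3.377 m³/s
Panel 2-3: Δb = 5.5 m, d̄ = (1.59+1.31)/2 = 1.45, v̄ = (0.92+0.74)/2 = 0.83 → q = 5.5×1.45×0.83 = 6.619 m³/s
Panel 3-4: Δb = 1.6 m, d̄ = (1.31+1.06)/2 = 1.185, v̄ = (0.74+0.76)/2 = 0.75 → q = 1.6×1.185×0.75 = 1.422 m³/s
Panel 4-5: Δb = 3.4 m, d̄ = (1.06+0.48)/2 = 0.77, v̄ = (0.76+0.45)/2 = 0.605 → q = 3.4×0.77×0.605 = 1.584 m³/s
Q = Σ q = 13.00 m³/s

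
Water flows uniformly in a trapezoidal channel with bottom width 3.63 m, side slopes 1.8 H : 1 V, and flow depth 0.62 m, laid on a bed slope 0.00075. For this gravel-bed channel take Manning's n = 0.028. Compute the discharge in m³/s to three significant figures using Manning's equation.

1.75 m³/s

A = (b + z·y)·y = (3.63 + 1.8×0.62)×0.62 = 2.943 m²
P = b + 2y√(1+z²) = 3.63 + 2×0.62×√(1+1.8²) = 6.183 m
R = A/P = 2.943/6.183 = 0.4759 m
Q = (1/n)·A·R^(2/3)·S^(1/2) = (1/0.028) × 2.943 × 0.4759^(2/3) × 0.00075^(1/2) = 1.754 m³/s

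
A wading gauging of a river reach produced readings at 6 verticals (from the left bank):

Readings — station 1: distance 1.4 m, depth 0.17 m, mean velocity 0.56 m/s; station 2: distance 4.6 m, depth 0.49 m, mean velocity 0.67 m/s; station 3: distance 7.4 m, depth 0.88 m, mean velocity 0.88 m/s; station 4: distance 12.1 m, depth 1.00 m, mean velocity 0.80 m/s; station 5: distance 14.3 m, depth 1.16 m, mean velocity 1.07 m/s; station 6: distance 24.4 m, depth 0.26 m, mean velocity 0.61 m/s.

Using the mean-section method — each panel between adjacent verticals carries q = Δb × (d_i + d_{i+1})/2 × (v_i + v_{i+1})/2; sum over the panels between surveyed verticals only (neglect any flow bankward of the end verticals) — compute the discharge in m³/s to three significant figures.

14.1 m³/s

Panel 1-2: Δb = 3.2 m, d̄ = (0.17+0.49)/2 = 0.33, v̄ = (0.56+0.67)/2 = 0.615 → q = 3.2×0.33×0.615 = 0.6494 m³/s
Panel 2-3: Δb = 2.8 m, d̄ = (0.49+0.88)/2 = 0.685, v̄ = (0.67+0.88)/2 = 0.775 → q = 2.8×0.685×0.775 = 1.486 m³/s
Panel 3-4: Δb = 4.7 m, d̄ = (0.88+1.00)/2 = 0.94, v̄ = (0.88+0.80)/2 = 0.84 → q = 4.7×0.94×0.84 = 3.711 m³/s
Panel 4-5: Δb = 2.2 m, d̄ = (1.00+1.16)/2 = 1.08, v̄ = (0.80+1.07)/2 = 0.935 → q = 2.2×1.08×0.935 = 2.222 m³/s
Panel 5-6: Δb = 10.1 m, d̄ = (1.16+0.26)/2 = 0.71, v̄ = (1.07+0.61)/2 = 0.84 → q = 10.1×0.71×0.84 = 6.024 m³/s
Q = Σ q = 14.09 m³/s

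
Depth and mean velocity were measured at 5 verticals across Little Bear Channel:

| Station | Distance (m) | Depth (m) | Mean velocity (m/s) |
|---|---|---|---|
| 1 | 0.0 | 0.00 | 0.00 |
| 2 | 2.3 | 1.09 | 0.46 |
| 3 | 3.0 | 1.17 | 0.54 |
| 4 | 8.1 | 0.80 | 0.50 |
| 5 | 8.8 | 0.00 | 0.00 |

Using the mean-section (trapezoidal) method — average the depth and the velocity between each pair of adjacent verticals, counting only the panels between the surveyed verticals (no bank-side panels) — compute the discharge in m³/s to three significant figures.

3.37 m³/s

Panel 1-2: Δb = 2.3 m, d̄ = (0.00+1.09)/2 = 0.545, v̄ = (0.00+0.46)/2 = 0.23 → q = 2.3×0.545×0.23 = 0.2883 m³/s
Panel 2-3: Δb = 0.7 m, d̄ = (1.09+1.17)/2 = 1.13, v̄ = (0.46+0.54)/2 = 0.5 → q = 0.7×1.13×0.5 = 0.3955 m³/s
Panel 3-4: Δb = 5.1 m, d̄ = (1.17+0.80)/2 = 0.985, v̄ = (0.54+0.50)/2 = 0.52 → q = 5.1×0.985×0.52 = 2.612 m³/s
Panel 4-5: Δb = 0.7 m, d̄ = (0.80+0.00)/2 = 0.4, v̄ = (0.50+0.00)/2 = 0.25 → q = 0.7×0.4×0.25 = 0.07000 m³/s
Q = Σ q = 3.366 m³/s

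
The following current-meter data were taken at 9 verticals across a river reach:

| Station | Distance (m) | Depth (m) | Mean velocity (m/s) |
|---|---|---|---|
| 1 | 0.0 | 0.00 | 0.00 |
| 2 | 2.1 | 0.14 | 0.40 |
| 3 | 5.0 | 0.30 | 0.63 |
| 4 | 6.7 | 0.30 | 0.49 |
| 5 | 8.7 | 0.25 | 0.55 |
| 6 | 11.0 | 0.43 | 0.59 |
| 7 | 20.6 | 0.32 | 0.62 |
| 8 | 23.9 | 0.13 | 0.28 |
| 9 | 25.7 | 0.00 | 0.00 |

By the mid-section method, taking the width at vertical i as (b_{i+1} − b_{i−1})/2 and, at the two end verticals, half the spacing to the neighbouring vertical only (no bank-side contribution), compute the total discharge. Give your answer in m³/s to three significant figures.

w_2 = (5.0 − 0.0)/2 = 2.5 m; q_2 = 0.40 × 0.14 × 2.5 = 0.1400 m³/s
w_3 = (6.7 − 2.1)/2 = 2.3 m; q_3 = 0.63 × 0.30 × 2.3 = 0.4347 m³/s
w_4 = (8.7 − 5.0)/2 = 1.85 m; q_4 = 0.49 × 0.30 × 1.85 = 0.2720 m³/s
w_5 = (11.0 − 6.7)/2 = 2.15 m; q_5 = 0.55 × 0.25 × 2.15 = 0.2956 m³/s
w_6 = (20.6 − 8.7)/2 = 5.95 m; q_6 = 0.59 × 0.43 × 5.95 = 1.510 m³/s
w_7 = (23.9 − 11.0)/2 = 6.45 m; q_7 = 0.62 × 0.32 × 6.45 = 1.280 m³/s
w_8 = (25.7 − 20.6)/2 = 2.55 m; q_8 = 0.28 × 0.13 × 2.55 = 0.09282 m³/s
Stations 1, 9 contribute zero (depth or velocity is 0).
Q = Σ qᵢ = 4.024 m³/s

4.02 m³/s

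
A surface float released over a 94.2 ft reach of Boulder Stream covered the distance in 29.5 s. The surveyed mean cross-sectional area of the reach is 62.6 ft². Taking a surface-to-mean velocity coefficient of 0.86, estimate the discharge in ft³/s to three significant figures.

172 ft³/s

v_surface = L / t̄ = 94.2 / 29.5 = 3.193 ft/s
v_mean = 0.86 × 3.193 = 2.746 ft/s
Q = A × v_mean = 62.6 × 2.746 = 171.9 ft³/s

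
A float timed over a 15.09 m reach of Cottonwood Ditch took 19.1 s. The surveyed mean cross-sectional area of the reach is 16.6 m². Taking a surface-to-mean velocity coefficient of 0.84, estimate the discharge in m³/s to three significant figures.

11.0 m³/s

v_surface = L / t̄ = 15.09 / 19.1 = 0.7901 m/s
v_mean = 0.84 × 0.7901 = 0.6636 m/s
Q = A × v_mean = 16.6 × 0.6636 = 11.02 m³/s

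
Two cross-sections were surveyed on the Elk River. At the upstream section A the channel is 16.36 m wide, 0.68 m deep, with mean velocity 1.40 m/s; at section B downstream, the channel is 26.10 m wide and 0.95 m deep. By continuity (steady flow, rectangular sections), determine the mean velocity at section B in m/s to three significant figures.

Q = A₁V₁ = (16.36×0.68) × 1.40 = 15.57 m³/s
A₂ = 26.10 × 0.95 = 24.80 m²
V₂ = Q/A₂ = 15.57/24.80 = 0.6281 m/s

0.628 m/s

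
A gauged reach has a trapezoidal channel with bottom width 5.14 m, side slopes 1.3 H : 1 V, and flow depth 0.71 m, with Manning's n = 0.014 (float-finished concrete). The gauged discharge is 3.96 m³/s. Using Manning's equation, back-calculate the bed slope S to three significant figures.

0.000346

A = (b + z·y)·y = (5.14 + 1.3×0.71)×0.71 = 4.305 m²
P = b + 2y√(1+z²) = 5.14 + 2×0.71×√(1+1.3²) = 7.469 m
R = A/P = 4.305/7.469 = 0.5763 m
S = (Q·n / (1·A·R^(2/3)))² = (3.96×0.014 / (1×4.305×0.6926))² = 0.0003458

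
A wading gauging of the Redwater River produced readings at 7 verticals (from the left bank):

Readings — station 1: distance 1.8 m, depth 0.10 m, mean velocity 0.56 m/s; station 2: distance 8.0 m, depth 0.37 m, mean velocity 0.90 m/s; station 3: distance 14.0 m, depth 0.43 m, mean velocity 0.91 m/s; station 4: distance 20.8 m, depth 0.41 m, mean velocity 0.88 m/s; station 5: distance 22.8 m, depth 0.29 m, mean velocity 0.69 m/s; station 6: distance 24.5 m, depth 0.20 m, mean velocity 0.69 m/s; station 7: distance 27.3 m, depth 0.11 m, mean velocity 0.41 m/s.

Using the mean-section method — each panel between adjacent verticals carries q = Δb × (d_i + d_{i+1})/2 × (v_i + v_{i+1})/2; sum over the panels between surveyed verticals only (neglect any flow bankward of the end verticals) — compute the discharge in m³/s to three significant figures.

Panel 1-2: Δb = 6.2 m, d̄ = (0.10+0.37)/2 = 0.235, v̄ = (0.56+0.90)/2 = 0.73 → q = 6.2×0.235×0.73 = 1.064 m³/s
Panel 2-3: Δb = 6 m, d̄ = (0.37+0.43)/2 = 0.4, v̄ = (0.90+0.91)/2 = 0.905 → q = 6×0.4×0.905 = 2.172 m³/s
Panel 3-4: Δb = 6.8 m, d̄ = (0.43+0.41)/2 = 0.42, v̄ = (0.91+0.88)/2 = 0.895 → q = 6.8×0.42×0.895 = 2.556 m³/s
Panel 4-5: Δb = 2 m, d̄ = (0.41+0.29)/2 = 0.35, v̄ = (0.88+0.69)/2 = 0.785 → q = 2×0.35×0.785 = 0.5495 m³/s
Panel 5-6: Δb = 1.7 m, d̄ = (0.29+0.20)/2 = 0.245, v̄ = (0.69+0.69)/2 = 0.69 → q = 1.7×0.245×0.69 = 0.2874 m³/s
Panel 6-7: Δb = 2.8 m, d̄ = (0.20+0.11)/2 = 0.155, v̄ = (0.69+0.41)/2 = 0.55 → q = 2.8×0.155×0.55 = 0.2387 m³/s
Q = Σ q = 6.867 m³/s

6.87 m³/s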